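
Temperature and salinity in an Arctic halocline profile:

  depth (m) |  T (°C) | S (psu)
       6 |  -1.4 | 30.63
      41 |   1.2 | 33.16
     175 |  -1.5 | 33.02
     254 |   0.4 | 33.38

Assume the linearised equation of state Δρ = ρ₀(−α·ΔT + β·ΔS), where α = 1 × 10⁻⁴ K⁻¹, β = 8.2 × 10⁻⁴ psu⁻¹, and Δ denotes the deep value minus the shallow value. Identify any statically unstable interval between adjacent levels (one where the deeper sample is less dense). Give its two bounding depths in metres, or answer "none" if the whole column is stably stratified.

none

Evaluate Δρ/ρ₀ = −αΔT + βΔS across each adjacent pair:
  6–41 m: −αΔT+βΔS = −(1 × 10⁻⁴)(+2.6)+(8.2 × 10⁻⁴)(+2.53) = 1.8 × 10⁻³ → stable
  41–175 m: −αΔT+βΔS = −(1 × 10⁻⁴)(-2.7)+(8.2 × 10⁻⁴)(-0.14) = 1.6 × 10⁻⁴ → stable
  175–254 m: −αΔT+βΔS = −(1 × 10⁻⁴)(+1.9)+(8.2 × 10⁻⁴)(+0.36) = 1.1 × 10⁻⁴ → stable
Every interval has Δρ > 0: the column is stably stratified throughout.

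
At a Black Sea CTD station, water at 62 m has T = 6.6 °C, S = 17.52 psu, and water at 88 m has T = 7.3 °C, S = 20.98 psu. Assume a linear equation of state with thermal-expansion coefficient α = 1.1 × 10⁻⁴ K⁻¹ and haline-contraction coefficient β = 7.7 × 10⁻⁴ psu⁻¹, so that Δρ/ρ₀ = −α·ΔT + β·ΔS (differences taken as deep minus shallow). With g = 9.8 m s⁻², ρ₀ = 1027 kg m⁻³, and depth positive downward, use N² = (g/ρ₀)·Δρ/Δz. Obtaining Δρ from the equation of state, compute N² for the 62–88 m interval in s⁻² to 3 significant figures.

ΔT = +0.7 K, ΔS = +3.46 psu (deep − shallow).
Δρ/ρ₀ = −αΔT + βΔS = -7.70 × 10⁻⁵ + 2.6642 × 10⁻³ = 2.5872 × 10⁻³, so Δρ ≈ 2.657 kg m⁻³.
N² = (g/ρ₀)·Δρ/Δz = g·(Δρ/ρ₀)/Δz = 9.8 × 2.5872 × 10⁻³ / 26 = 9.7518 × 10⁻⁴ s⁻² ≈ 9.75 × 10⁻⁴ s⁻².

9.75 × 10⁻⁴ s⁻²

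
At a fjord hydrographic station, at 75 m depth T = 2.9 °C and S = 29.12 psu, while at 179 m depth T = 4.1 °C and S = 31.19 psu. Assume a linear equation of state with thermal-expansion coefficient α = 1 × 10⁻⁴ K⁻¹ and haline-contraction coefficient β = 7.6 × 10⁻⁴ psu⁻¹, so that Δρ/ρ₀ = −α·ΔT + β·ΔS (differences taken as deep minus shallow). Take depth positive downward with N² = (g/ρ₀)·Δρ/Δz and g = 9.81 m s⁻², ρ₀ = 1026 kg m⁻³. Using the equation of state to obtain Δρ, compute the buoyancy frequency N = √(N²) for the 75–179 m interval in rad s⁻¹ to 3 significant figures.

ΔT = +1.2 K, ΔS = +2.07 psu (deep − shallow).
Δρ/ρ₀ = −αΔT + βΔS = -1.20 × 10⁻⁴ + 1.5732 × 10⁻³ = 1.4532 × 10⁻³, so Δρ ≈ 1.491 kg m⁻³.
N² = (g/ρ₀)·Δρ/Δz = g·(Δρ/ρ₀)/Δz = 9.81 × 1.4532 × 10⁻³ / 104 = 1.3708 × 10⁻⁴ s⁻².
N = √(1.3708 × 10⁻⁴) = 0.011708 rad s⁻¹ ≈ 0.0117 rad s⁻¹.

0.0117 rad s⁻¹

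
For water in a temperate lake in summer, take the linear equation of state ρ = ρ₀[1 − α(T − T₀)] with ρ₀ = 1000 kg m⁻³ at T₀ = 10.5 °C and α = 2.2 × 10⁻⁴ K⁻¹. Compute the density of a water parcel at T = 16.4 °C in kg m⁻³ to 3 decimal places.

T − T₀ = +5.9 K.
Bracket = 1 − α·(+5.9) = 1 + (-1.298 × 10⁻³) = 0.9987020.
ρ = 1000 × 0.9987020 = 998.702 kg m⁻³.

998.702 kg m⁻³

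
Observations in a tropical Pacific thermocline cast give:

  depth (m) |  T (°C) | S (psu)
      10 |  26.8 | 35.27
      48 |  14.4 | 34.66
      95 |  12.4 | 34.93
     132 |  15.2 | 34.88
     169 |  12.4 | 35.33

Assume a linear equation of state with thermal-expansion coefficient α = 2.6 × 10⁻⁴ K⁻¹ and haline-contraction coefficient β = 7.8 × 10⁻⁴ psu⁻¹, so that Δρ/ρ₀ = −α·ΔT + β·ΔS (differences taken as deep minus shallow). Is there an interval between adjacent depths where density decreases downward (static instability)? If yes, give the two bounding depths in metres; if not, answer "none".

95–132 m

Evaluate Δρ/ρ₀ = −αΔT + βΔS across each adjacent pair:
  10–48 m: −αΔT+βΔS = −(2.6 × 10⁻⁴)(-12.4)+(7.8 × 10⁻⁴)(-0.61) = 2.7 × 10⁻³ → stable
  48–95 m: −αΔT+βΔS = −(2.6 × 10⁻⁴)(-2.0)+(7.8 × 10⁻⁴)(+0.27) = 7.3 × 10⁻⁴ → stable
  95–132 m: −αΔT+βΔS = −(2.6 × 10⁻⁴)(+2.8)+(7.8 × 10⁻⁴)(-0.05) = -7.7 × 10⁻⁴ → UNSTABLE
  132–169 m: −αΔT+βΔS = −(2.6 × 10⁻⁴)(-2.8)+(7.8 × 10⁻⁴)(+0.45) = 1.1 × 10⁻³ → stable
The 95–132 m interval has Δρ < 0: lighter water underlies denser water.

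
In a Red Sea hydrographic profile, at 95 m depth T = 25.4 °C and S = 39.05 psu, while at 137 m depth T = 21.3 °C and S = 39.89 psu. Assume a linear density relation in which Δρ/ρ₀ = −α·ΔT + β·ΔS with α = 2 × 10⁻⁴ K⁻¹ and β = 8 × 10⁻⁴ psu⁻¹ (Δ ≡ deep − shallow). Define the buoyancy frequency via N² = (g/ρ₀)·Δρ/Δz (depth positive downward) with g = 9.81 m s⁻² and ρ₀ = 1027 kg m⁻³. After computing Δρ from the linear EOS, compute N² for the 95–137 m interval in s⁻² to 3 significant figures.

3.48 × 10⁻⁴ s⁻²

ΔT = -4.1 K, ΔS = +0.84 psu (deep − shallow).
Δρ/ρ₀ = −αΔT + βΔS = 8.20 × 10⁻⁴ + 6.72 × 10⁻⁴ = 1.492 × 10⁻³, so Δρ ≈ 1.532 kg m⁻³.
N² = (g/ρ₀)·Δρ/Δz = g·(Δρ/ρ₀)/Δz = 9.81 × 1.492 × 10⁻³ / 42 = 3.4849 × 10⁻⁴ s⁻² ≈ 3.48 × 10⁻⁴ s⁻².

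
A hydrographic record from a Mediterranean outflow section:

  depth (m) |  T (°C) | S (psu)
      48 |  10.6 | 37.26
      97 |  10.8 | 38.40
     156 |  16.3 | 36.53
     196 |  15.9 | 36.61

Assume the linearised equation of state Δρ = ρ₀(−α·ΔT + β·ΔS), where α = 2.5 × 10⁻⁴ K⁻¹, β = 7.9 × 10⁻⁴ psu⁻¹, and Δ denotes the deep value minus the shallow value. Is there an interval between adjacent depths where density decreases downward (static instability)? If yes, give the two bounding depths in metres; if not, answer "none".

97–156 m

Evaluate Δρ/ρ₀ = −αΔT + βΔS across each adjacent pair:
  48–97 m: −αΔT+βΔS = −(2.5 × 10⁻⁴)(+0.2)+(7.9 × 10⁻⁴)(+1.14) = 8.5 × 10⁻⁴ → stable
  97–156 m: −αΔT+βΔS = −(2.5 × 10⁻⁴)(+5.5)+(7.9 × 10⁻⁴)(-1.87) = -2.9 × 10⁻³ → UNSTABLE
  156–196 m: −αΔT+βΔS = −(2.5 × 10⁻⁴)(-0.4)+(7.9 × 10⁻⁴)(+0.08) = 1.6 × 10⁻⁴ → stable
The 97–156 m interval has Δρ < 0: lighter water underlies denser water.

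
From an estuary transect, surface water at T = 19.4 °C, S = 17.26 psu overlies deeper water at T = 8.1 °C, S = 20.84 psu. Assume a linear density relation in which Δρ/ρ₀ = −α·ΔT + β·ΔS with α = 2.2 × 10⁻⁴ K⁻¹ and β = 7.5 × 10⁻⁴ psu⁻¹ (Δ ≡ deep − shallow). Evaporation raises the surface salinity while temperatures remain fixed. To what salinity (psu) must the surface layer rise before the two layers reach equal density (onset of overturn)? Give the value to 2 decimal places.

24.15 psu

Neutral buoyancy requires −α(T_deep − T_surf) + β(S_deep − S_surf′) = 0.
S_surf′ = S_deep − (α/β)·ΔT = 20.84 − (2.2 × 10⁻⁴/7.5 × 10⁻⁴)·(-11.3) = 24.1547 psu.
Increase required: 24.1547 − 17.26 = 6.8947 psu.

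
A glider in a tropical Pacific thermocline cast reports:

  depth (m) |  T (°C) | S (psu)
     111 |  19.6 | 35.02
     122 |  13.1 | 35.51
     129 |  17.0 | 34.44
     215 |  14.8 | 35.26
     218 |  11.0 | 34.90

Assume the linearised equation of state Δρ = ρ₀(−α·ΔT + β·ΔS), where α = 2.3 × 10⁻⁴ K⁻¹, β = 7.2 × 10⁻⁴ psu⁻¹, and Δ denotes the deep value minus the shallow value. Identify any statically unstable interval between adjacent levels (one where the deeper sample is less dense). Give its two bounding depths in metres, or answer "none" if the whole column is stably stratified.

122–129 m

Evaluate Δρ/ρ₀ = −αΔT + βΔS across each adjacent pair:
  111–122 m: −αΔT+βΔS = −(2.3 × 10⁻⁴)(-6.5)+(7.2 × 10⁻⁴)(+0.49) = 1.8 × 10⁻³ → stable
  122–129 m: −αΔT+βΔS = −(2.3 × 10⁻⁴)(+3.9)+(7.2 × 10⁻⁴)(-1.07) = -1.7 × 10⁻³ → UNSTABLE
  129–215 m: −αΔT+βΔS = −(2.3 × 10⁻⁴)(-2.2)+(7.2 × 10⁻⁴)(+0.82) = 1.1 × 10⁻³ → stable
  215–218 m: −αΔT+βΔS = −(2.3 × 10⁻⁴)(-3.8)+(7.2 × 10⁻⁴)(-0.36) = 6.1 × 10⁻⁴ → stable
The 122–129 m interval has Δρ < 0: lighter water underlies denser water.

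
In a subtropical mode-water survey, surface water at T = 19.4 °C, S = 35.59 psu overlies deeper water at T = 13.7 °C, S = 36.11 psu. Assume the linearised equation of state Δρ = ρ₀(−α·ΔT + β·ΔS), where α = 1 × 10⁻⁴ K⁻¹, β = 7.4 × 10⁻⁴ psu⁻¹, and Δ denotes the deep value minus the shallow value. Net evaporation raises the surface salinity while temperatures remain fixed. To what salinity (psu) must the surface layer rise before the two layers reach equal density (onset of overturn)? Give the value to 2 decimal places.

Neutral buoyancy requires −α(T_deep − T_surf) + β(S_deep − S_surf′) = 0.
S_surf′ = S_deep − (α/β)·ΔT = 36.11 − (1 × 10⁻⁴/7.4 × 10⁻⁴)·(-5.7) = 36.8803 psu.
Increase required: 36.8803 − 35.59 = 1.2903 psu.

36.88 psu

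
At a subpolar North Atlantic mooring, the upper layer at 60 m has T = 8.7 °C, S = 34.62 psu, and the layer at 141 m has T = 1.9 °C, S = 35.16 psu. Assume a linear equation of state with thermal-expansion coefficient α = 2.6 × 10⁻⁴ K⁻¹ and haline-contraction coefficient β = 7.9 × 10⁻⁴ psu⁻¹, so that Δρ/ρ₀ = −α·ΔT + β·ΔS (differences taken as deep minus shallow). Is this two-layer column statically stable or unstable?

ΔT = 1.9 − 8.7 = -6.8 K and ΔS = 35.16 − 34.62 = +0.54 psu (deep − shallow).
−αΔT = 1.768 × 10⁻³; βΔS = 4.266 × 10⁻⁴; sum Δρ/ρ₀ = 2.1946 × 10⁻³.
Δρ/ρ₀ > 0, so Δρ > 0: deeper water is denser → statically stable.

stable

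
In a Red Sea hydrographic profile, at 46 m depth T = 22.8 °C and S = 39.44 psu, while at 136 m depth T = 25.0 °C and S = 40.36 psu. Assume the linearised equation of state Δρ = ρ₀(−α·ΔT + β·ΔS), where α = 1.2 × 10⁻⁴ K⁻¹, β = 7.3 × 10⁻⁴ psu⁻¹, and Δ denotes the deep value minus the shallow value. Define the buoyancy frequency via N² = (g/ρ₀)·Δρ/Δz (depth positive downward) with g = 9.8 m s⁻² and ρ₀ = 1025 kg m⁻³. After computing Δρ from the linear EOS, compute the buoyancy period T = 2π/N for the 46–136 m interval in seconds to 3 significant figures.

943 s

ΔT = +2.2 K, ΔS = +0.92 psu (deep − shallow).
Δρ/ρ₀ = −αΔT + βΔS = -2.64 × 10⁻⁴ + 6.716 × 10⁻⁴ = 4.076 × 10⁻⁴, so Δρ ≈ 0.4178 kg m⁻³.
N² = (g/ρ₀)·Δρ/Δz = g·(Δρ/ρ₀)/Δz = 9.8 × 4.076 × 10⁻⁴ / 90 = 4.4383 × 10⁻⁵ s⁻².
N = √(4.4383 × 10⁻⁵) = 6.6621 × 10⁻³ rad s⁻¹ → T = 2π/N = 943.12 s ≈ 943 s.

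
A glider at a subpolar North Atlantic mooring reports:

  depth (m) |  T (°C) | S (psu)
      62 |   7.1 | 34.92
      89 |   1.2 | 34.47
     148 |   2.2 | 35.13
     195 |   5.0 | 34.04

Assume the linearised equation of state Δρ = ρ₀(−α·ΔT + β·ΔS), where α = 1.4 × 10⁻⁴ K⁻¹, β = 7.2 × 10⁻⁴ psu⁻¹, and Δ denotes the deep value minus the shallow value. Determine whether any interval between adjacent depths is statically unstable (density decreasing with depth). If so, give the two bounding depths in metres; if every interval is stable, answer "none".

148–195 m

Evaluate Δρ/ρ₀ = −αΔT + βΔS across each adjacent pair:
  62–89 m: −αΔT+βΔS = −(1.4 × 10⁻⁴)(-5.9)+(7.2 × 10⁻⁴)(-0.45) = 5.0 × 10⁻⁴ → stable
  89–148 m: −αΔT+βΔS = −(1.4 × 10⁻⁴)(+1.0)+(7.2 × 10⁻⁴)(+0.66) = 3.4 × 10⁻⁴ → stable
  148–195 m: −αΔT+βΔS = −(1.4 × 10⁻⁴)(+2.8)+(7.2 × 10⁻⁴)(-1.09) = -1.2 × 10⁻³ → UNSTABLE
The 148–195 m interval has Δρ < 0: lighter water underlies denser water.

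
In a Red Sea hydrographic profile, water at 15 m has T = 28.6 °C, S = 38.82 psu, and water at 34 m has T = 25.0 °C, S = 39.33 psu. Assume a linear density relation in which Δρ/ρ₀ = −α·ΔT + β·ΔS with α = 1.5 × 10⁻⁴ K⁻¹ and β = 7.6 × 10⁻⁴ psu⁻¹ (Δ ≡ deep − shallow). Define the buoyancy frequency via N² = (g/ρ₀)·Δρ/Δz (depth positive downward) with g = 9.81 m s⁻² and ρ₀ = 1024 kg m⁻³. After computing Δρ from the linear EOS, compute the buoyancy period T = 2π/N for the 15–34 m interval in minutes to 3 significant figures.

ΔT = -3.6 K, ΔS = +0.51 psu (deep − shallow).
Δρ/ρ₀ = −αΔT + βΔS = 5.40 × 10⁻⁴ + 3.876 × 10⁻⁴ = 9.276 × 10⁻⁴, so Δρ ≈ 0.9499 kg m⁻³.
N² = (g/ρ₀)·Δρ/Δz = g·(Δρ/ρ₀)/Δz = 9.81 × 9.276 × 10⁻⁴ / 19 = 4.7893 × 10⁻⁴ s⁻².
N = √(4.7893 × 10⁻⁴) = 0.021884 rad s⁻¹ → T = 2π/N = 287.11 s = 4.7852 min ≈ 4.79 min.

4.79 min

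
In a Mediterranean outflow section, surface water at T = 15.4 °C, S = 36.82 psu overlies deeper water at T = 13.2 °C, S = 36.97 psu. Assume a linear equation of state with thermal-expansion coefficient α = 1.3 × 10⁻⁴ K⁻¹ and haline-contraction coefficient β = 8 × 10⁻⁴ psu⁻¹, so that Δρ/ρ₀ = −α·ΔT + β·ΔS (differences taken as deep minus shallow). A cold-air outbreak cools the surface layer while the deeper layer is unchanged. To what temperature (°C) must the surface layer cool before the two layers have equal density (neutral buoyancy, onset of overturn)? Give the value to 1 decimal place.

12.3 °C

Neutral buoyancy requires Δρ = 0, i.e. −α(T_deep − T_surf′) + β(S_deep − S_surf) = 0.
T_surf′ = T_deep − (β/α)·ΔS = 13.2 − (8 × 10⁻⁴/1.3 × 10⁻⁴)·(+0.15) = 12.277 °C.
Cooling required: 15.4 − (12.277) = 3.123 °C.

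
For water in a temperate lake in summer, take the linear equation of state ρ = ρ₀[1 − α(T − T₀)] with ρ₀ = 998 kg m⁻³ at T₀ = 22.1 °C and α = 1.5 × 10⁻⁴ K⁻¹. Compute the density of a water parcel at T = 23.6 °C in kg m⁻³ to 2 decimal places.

997.78 kg m⁻³

T − T₀ = +1.5 K.
Bracket = 1 − α·(+1.5) = 1 + (-2.25 × 10⁻⁴) = 0.9997750.
ρ = 998 × 0.9997750 = 997.78 kg m⁻³.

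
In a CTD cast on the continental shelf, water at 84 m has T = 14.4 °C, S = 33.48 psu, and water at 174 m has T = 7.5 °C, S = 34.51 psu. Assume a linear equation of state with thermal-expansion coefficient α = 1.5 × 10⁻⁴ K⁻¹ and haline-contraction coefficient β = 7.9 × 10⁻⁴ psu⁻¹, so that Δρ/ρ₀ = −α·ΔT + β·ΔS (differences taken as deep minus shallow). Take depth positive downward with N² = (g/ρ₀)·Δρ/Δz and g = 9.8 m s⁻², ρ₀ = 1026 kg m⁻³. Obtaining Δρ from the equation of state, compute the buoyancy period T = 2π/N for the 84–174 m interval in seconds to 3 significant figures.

ΔT = -6.9 K, ΔS = +1.03 psu (deep − shallow).
Δρ/ρ₀ = −αΔT + βΔS = 1.035 × 10⁻³ + 8.137 × 10⁻⁴ = 1.8487 × 10⁻³, so Δρ ≈ 1.897 kg m⁻³.
N² = (g/ρ₀)·Δρ/Δz = g·(Δρ/ρ₀)/Δz = 9.8 × 1.8487 × 10⁻³ / 90 = 2.0130 × 10⁻⁴ s⁻².
N = √(2.0130 × 10⁻⁴) = 0.014188 rad s⁻¹ → T = 2π/N = 442.85 s ≈ 443 s.

443 s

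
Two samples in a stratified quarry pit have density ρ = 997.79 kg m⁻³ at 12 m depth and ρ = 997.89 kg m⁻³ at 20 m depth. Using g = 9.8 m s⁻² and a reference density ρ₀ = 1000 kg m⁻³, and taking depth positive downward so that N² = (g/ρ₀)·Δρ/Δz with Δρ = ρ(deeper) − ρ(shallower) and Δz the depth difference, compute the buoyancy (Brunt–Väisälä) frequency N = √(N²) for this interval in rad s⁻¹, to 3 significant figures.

0.0111 rad s⁻¹

Δρ = 997.89 − 997.79 = 0.10 kg m⁻³ over Δz = 20 − 12 = 8 m.
N² = (9.8/1000) × (0.10/8) = 1.2250 × 10⁻⁴ s⁻².
N = √(1.2250 × 10⁻⁴) = 0.011068 rad s⁻¹ ≈ 0.0111 rad s⁻¹.
N² > 0, so the interval is statically stable.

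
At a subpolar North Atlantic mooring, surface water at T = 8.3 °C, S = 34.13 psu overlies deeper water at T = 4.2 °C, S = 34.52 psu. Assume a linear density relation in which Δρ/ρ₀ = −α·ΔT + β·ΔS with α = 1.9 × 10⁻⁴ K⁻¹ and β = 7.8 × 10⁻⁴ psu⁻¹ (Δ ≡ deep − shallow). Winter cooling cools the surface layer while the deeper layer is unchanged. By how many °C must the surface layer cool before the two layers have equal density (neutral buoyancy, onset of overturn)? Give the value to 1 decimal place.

5.7 °C

Neutral buoyancy requires Δρ = 0, i.e. −α(T_deep − T_surf′) + β(S_deep − S_surf) = 0.
T_surf′ = T_deep − (β/α)·ΔS = 4.2 − (7.8 × 10⁻⁴/1.9 × 10⁻⁴)·(+0.39) = 2.599 °C.
Cooling required: 8.3 − (2.599) = 5.701 °C.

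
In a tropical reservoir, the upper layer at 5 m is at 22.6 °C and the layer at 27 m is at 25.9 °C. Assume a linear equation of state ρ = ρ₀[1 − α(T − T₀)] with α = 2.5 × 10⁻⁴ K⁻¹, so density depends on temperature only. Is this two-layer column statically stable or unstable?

unstable

ΔT = 25.9 − 22.6 = +3.3 K, so Δρ/ρ₀ = −αΔT = -8.25 × 10⁻⁴.
Δρ/ρ₀ < 0, so Δρ < 0: deeper water is lighter → statically unstable; the column would overturn.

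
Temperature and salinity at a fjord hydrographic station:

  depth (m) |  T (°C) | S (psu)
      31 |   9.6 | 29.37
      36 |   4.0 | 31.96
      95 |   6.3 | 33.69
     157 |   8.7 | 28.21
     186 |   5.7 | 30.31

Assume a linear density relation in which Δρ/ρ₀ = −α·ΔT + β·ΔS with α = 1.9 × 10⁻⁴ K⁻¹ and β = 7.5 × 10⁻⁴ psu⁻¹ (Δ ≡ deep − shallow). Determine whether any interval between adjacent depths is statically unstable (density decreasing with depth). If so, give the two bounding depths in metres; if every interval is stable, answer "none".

95–157 m

Evaluate Δρ/ρ₀ = −αΔT + βΔS across each adjacent pair:
  31–36 m: −αΔT+βΔS = −(1.9 × 10⁻⁴)(-5.6)+(7.5 × 10⁻⁴)(+2.59) = 3.0 × 10⁻³ → stable
  36–95 m: −αΔT+βΔS = −(1.9 × 10⁻⁴)(+2.3)+(7.5 × 10⁻⁴)(+1.73) = 8.6 × 10⁻⁴ → stable
  95–157 m: −αΔT+βΔS = −(1.9 × 10⁻⁴)(+2.4)+(7.5 × 10⁻⁴)(-5.48) = -4.6 × 10⁻³ → UNSTABLE
  157–186 m: −αΔT+βΔS = −(1.9 × 10⁻⁴)(-3.0)+(7.5 × 10⁻⁴)(+2.10) = 2.1 × 10⁻³ → stable
The 95–157 m interval has Δρ < 0: lighter water underlies denser water.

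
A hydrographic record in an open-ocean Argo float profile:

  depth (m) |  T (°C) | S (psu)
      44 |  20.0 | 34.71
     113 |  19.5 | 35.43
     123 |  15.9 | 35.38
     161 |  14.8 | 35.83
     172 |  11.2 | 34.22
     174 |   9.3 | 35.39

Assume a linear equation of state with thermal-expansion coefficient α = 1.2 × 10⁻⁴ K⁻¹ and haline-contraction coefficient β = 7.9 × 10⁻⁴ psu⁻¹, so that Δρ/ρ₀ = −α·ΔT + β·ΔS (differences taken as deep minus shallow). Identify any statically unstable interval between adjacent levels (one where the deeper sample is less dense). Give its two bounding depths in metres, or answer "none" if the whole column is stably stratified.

161–172 m

Evaluate Δρ/ρ₀ = −αΔT + βΔS across each adjacent pair:
  44–113 m: −αΔT+βΔS = −(1.2 × 10⁻⁴)(-0.5)+(7.9 × 10⁻⁴)(+0.72) = 6.3 × 10⁻⁴ → stable
  113–123 m: −αΔT+βΔS = −(1.2 × 10⁻⁴)(-3.6)+(7.9 × 10⁻⁴)(-0.05) = 3.9 × 10⁻⁴ → stable
  123–161 m: −αΔT+βΔS = −(1.2 × 10⁻⁴)(-1.1)+(7.9 × 10⁻⁴)(+0.45) = 4.9 × 10⁻⁴ → stable
  161–172 m: −αΔT+βΔS = −(1.2 × 10⁻⁴)(-3.6)+(7.9 × 10⁻⁴)(-1.61) = -8.4 × 10⁻⁴ → UNSTABLE
  172–174 m: −αΔT+βΔS = −(1.2 × 10⁻⁴)(-1.9)+(7.9 × 10⁻⁴)(+1.17) = 1.2 × 10⁻³ → stable
The 161–172 m interval has Δρ < 0: lighter water underlies denser water.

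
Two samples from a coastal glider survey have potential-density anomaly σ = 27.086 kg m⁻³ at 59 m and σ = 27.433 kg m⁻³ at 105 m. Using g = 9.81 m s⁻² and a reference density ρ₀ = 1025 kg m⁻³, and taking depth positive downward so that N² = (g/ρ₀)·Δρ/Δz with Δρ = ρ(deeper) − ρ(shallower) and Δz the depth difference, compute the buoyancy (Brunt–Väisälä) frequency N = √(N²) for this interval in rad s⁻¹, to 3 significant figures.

8.50 × 10⁻³ rad s⁻¹

Δρ = 1027.433 − 1027.086 = 0.347 kg m⁻³ over Δz = 105 − 59 = 46 m.
N² = (9.81/1025) × (0.347/46) = 7.2197 × 10⁻⁵ s⁻².
N = √(7.2197 × 10⁻⁵) = 8.4969 × 10⁻³ rad s⁻¹ ≈ 8.50 × 10⁻³ rad s⁻¹.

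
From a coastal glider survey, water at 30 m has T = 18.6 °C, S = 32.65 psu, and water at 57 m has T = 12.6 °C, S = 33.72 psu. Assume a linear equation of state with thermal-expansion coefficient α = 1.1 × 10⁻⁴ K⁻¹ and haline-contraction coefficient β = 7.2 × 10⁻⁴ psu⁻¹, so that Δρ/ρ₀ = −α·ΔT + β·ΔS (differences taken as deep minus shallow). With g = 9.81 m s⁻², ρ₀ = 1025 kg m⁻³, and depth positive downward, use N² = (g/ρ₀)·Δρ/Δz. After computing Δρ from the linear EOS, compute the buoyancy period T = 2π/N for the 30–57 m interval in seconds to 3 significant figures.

276 s

ΔT = -6.0 K, ΔS = +1.07 psu (deep − shallow).
Δρ/ρ₀ = −αΔT + βΔS = 6.60 × 10⁻⁴ + 7.704 × 10⁻⁴ = 1.4304 × 10⁻³, so Δρ ≈ 1.466 kg m⁻³.
N² = (g/ρ₀)·Δρ/Δz = g·(Δρ/ρ₀)/Δz = 9.81 × 1.4304 × 10⁻³ / 27 = 5.1971 × 10⁻⁴ s⁻².
N = √(5.1971 × 10⁻⁴) = 0.022797 rad s⁻¹ → T = 2π/N = 275.61 s ≈ 276 s.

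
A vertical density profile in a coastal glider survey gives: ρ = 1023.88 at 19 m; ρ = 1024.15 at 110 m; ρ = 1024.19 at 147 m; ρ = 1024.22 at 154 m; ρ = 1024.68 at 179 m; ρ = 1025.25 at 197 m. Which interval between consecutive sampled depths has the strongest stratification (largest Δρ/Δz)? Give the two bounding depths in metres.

Compute the density gradient over each adjacent pair:
  19–110 m: Δρ/Δz = 0.27/91 = 3.0 × 10⁻³ kg m⁻⁴
  110–147 m: Δρ/Δz = 0.04/37 = 1.1 × 10⁻³ kg m⁻⁴
  147–154 m: Δρ/Δz = 0.03/7 = 4.3 × 10⁻³ kg m⁻⁴
  154–179 m: Δρ/Δz = 0.46/25 = 0.018 kg m⁻⁴
  179–197 m: Δρ/Δz = 0.57/18 = 0.032 kg m⁻⁴
The largest gradient is in the 179–197 m interval — the pycnocline.

179–197 m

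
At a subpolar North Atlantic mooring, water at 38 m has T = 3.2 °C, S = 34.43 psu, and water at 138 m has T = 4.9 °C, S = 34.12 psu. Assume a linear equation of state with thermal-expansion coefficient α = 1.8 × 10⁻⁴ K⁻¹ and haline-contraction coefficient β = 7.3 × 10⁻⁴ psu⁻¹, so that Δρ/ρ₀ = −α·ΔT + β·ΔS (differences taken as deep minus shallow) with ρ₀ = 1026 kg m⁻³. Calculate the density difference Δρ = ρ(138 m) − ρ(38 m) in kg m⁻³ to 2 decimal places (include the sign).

-0.55 kg m⁻³

ΔT = +1.7 K, ΔS = -0.31 psu (deep − shallow).
Δρ/ρ₀ = −(1.8 × 10⁻⁴)(+1.7) + (7.3 × 10⁻⁴)(-0.31) = -5.323 × 10⁻⁴.
Δρ = 1026 × (-5.323 × 10⁻⁴) = -0.55 kg m⁻³.
Negative Δρ: lighter below, statically unstable.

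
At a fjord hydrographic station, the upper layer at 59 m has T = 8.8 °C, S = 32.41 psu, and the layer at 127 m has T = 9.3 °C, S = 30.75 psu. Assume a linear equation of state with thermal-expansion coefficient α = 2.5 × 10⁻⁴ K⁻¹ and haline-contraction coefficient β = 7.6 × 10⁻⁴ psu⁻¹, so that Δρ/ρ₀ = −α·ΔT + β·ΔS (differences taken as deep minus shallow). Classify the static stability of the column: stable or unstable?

ΔT = 9.3 − 8.8 = +0.5 K and ΔS = 30.75 − 32.41 = -1.66 psu (deep − shallow).
−αΔT = -1.25 × 10⁻⁴; βΔS = -1.2616 × 10⁻³; sum Δρ/ρ₀ = -1.3866 × 10⁻³.
Δρ/ρ₀ < 0, so Δρ < 0: deeper water is lighter → statically unstable; the column would overturn.

unstable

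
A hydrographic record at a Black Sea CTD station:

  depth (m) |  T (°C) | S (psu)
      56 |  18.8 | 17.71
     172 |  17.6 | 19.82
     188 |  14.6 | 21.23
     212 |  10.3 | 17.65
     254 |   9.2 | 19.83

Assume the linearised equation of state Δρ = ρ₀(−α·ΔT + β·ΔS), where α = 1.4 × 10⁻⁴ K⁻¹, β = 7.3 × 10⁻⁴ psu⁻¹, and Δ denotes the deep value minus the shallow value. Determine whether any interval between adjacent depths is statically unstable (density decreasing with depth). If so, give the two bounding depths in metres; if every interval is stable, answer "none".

188–212 m

Evaluate Δρ/ρ₀ = −αΔT + βΔS across each adjacent pair:
  56–172 m: −αΔT+βΔS = −(1.4 × 10⁻⁴)(-1.2)+(7.3 × 10⁻⁴)(+2.11) = 1.7 × 10⁻³ → stable
  172–188 m: −αΔT+βΔS = −(1.4 × 10⁻⁴)(-3.0)+(7.3 × 10⁻⁴)(+1.41) = 1.4 × 10⁻³ → stable
  188–212 m: −αΔT+βΔS = −(1.4 × 10⁻⁴)(-4.3)+(7.3 × 10⁻⁴)(-3.58) = -2.0 × 10⁻³ → UNSTABLE
  212–254 m: −αΔT+βΔS = −(1.4 × 10⁻⁴)(-1.1)+(7.3 × 10⁻⁴)(+2.18) = 1.7 × 10⁻³ → stable
The 188–212 m interval has Δρ < 0: lighter water underlies denser water.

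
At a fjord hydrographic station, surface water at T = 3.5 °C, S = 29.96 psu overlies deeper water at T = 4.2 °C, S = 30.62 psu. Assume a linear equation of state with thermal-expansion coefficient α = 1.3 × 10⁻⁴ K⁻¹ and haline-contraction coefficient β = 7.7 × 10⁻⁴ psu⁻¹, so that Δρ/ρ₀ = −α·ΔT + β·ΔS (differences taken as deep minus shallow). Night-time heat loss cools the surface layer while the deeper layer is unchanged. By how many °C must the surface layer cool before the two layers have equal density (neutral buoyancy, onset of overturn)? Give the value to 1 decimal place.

Neutral buoyancy requires Δρ = 0, i.e. −α(T_deep − T_surf′) + β(S_deep − S_surf) = 0.
T_surf′ = T_deep − (β/α)·ΔS = 4.2 − (7.7 × 10⁻⁴/1.3 × 10⁻⁴)·(+0.66) = 0.291 °C.
Cooling required: 3.5 − (0.291) = 3.209 °C.

3.2 °C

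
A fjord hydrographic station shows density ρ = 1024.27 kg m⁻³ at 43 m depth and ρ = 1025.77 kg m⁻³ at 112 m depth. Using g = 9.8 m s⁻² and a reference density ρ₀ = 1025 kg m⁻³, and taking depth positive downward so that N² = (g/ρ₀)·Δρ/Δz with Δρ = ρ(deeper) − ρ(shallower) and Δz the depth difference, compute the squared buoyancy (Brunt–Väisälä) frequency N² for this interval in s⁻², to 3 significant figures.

Δρ = 1025.77 − 1024.27 = 1.50 kg m⁻³ over Δz = 112 − 43 = 69 m.
N² = (9.8/1025) × (1.50/69) = 2.0785 × 10⁻⁴ s⁻² ≈ 2.08 × 10⁻⁴ s⁻².

2.08 × 10⁻⁴ s⁻²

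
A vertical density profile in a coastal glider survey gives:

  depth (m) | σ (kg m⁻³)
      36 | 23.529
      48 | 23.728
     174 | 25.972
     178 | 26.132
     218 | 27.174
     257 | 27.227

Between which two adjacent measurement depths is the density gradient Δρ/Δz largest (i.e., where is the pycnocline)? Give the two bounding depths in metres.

174–178 m

Compute the density gradient over each adjacent pair:
  36–48 m: Δρ/Δz = 0.199/12 = 0.017 kg m⁻⁴
  48–174 m: Δρ/Δz = 2.244/126 = 0.018 kg m⁻⁴
  174–178 m: Δρ/Δz = 0.160/4 = 0.040 kg m⁻⁴
  178–218 m: Δρ/Δz = 1.042/40 = 0.026 kg m⁻⁴
  218–257 m: Δρ/Δz = 0.053/39 = 1.4 × 10⁻³ kg m⁻⁴
The largest gradient is in the 174–178 m interval — the pycnocline.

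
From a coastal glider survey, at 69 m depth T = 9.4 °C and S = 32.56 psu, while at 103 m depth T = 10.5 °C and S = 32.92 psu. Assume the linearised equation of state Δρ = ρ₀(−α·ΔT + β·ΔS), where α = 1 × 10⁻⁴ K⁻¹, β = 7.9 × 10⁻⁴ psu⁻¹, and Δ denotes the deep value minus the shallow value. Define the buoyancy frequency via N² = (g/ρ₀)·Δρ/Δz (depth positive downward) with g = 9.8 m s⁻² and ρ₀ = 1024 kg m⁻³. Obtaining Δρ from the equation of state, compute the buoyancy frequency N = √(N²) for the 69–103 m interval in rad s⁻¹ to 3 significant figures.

ΔT = +1.1 K, ΔS = +0.36 psu (deep − shallow).
Δρ/ρ₀ = −αΔT + βΔS = -1.10 × 10⁻⁴ + 2.844 × 10⁻⁴ = 1.744 × 10⁻⁴, so Δρ ≈ 0.1786 kg m⁻³.
N² = (g/ρ₀)·Δρ/Δz = g·(Δρ/ρ₀)/Δz = 9.8 × 1.744 × 10⁻⁴ / 34 = 5.0268 × 10⁻⁵ s⁻².
N = √(5.0268 × 10⁻⁵) = 7.0900 × 10⁻³ rad s⁻¹ ≈ 7.09 × 10⁻³ rad s⁻¹.

7.09 × 10⁻³ rad s⁻¹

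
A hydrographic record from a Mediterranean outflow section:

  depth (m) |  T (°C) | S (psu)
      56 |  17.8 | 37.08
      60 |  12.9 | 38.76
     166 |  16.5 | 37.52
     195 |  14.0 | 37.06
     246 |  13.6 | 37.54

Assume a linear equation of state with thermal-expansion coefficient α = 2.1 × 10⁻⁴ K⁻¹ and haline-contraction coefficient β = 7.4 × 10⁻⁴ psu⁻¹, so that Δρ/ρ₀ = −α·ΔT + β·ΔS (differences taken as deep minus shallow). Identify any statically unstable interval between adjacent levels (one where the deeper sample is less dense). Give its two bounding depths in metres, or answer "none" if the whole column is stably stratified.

Evaluate Δρ/ρ₀ = −αΔT + βΔS across each adjacent pair:
  56–60 m: −αΔT+βΔS = −(2.1 × 10⁻⁴)(-4.9)+(7.4 × 10⁻⁴)(+1.68) = 2.3 × 10⁻³ → stable
  60–166 m: −αΔT+βΔS = −(2.1 × 10⁻⁴)(+3.6)+(7.4 × 10⁻⁴)(-1.24) = -1.7 × 10⁻³ → UNSTABLE
  166–195 m: −αΔT+βΔS = −(2.1 × 10⁻⁴)(-2.5)+(7.4 × 10⁻⁴)(-0.46) = 1.8 × 10⁻⁴ → stable
  195–246 m: −αΔT+βΔS = −(2.1 × 10⁻⁴)(-0.4)+(7.4 × 10⁻⁴)(+0.48) = 4.4 × 10⁻⁴ → stable
The 60–166 m interval has Δρ < 0: lighter water underlies denser water.

60–166 m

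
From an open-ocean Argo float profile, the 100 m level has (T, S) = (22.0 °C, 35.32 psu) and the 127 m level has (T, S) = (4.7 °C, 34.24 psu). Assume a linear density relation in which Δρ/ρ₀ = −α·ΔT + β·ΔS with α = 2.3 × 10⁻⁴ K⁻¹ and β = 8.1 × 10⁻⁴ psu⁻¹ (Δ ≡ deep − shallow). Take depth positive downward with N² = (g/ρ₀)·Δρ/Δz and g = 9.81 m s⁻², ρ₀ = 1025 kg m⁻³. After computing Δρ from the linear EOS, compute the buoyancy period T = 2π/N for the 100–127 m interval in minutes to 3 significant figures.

ΔT = -17.3 K, ΔS = -1.08 psu (deep − shallow).
Δρ/ρ₀ = −αΔT + βΔS = 3.979 × 10⁻³ − 8.748 × 10⁻⁴ = 3.1042 × 10⁻³, so Δρ ≈ 3.182 kg m⁻³.
N² = (g/ρ₀)·Δρ/Δz = g·(Δρ/ρ₀)/Δz = 9.81 × 3.1042 × 10⁻³ / 27 = 1.1279 × 10⁻³ s⁻².
N = √(1.1279 × 10⁻³) = 0.033584 rad s⁻¹ → T = 2π/N = 187.09 s = 3.1182 min ≈ 3.12 min.

3.12 min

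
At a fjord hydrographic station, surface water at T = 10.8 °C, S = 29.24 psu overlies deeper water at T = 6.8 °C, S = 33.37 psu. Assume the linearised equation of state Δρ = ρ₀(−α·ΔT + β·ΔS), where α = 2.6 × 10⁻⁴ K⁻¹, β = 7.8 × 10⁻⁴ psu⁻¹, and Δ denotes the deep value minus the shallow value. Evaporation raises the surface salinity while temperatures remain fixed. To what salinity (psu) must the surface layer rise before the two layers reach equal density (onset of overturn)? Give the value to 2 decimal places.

34.70 psu

Neutral buoyancy requires −α(T_deep − T_surf) + β(S_deep − S_surf′) = 0.
S_surf′ = S_deep − (α/β)·ΔT = 33.37 − (2.6 × 10⁻⁴/7.8 × 10⁻⁴)·(-4.0) = 34.7033 psu.
Increase required: 34.7033 − 29.24 = 5.4633 psu.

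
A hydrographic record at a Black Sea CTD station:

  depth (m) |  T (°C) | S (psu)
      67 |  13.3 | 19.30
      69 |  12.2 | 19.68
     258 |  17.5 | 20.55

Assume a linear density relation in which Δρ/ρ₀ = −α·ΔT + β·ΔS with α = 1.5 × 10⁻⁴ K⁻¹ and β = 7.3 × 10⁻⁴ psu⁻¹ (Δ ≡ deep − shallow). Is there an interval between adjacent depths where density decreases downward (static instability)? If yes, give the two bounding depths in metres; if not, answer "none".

69–258 m

Evaluate Δρ/ρ₀ = −αΔT + βΔS across each adjacent pair:
  67–69 m: −αΔT+βΔS = −(1.5 × 10⁻⁴)(-1.1)+(7.3 × 10⁻⁴)(+0.38) = 4.4 × 10⁻⁴ → stable
  69–258 m: −αΔT+βΔS = −(1.5 × 10⁻⁴)(+5.3)+(7.3 × 10⁻⁴)(+0.87) = -1.6 × 10⁻⁴ → UNSTABLE
The 69–258 m interval has Δρ < 0: lighter water underlies denser water.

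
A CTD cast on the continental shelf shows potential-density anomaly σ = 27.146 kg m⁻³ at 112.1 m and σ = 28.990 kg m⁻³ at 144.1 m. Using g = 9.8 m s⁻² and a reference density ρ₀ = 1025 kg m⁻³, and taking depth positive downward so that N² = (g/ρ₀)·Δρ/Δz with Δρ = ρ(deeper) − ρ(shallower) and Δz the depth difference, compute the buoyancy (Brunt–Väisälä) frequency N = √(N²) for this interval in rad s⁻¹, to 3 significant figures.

0.0235 rad s⁻¹

Δρ = 1028.990 − 1027.146 = 1.844 kg m⁻³ over Δz = 144.1 − 112.1 = 32 m.
N² = (9.8/1025) × (1.844/32) = 5.5095 × 10⁻⁴ s⁻².
N = √(5.5095 × 10⁻⁴) = 0.023472 rad s⁻¹ ≈ 0.0235 rad s⁻¹.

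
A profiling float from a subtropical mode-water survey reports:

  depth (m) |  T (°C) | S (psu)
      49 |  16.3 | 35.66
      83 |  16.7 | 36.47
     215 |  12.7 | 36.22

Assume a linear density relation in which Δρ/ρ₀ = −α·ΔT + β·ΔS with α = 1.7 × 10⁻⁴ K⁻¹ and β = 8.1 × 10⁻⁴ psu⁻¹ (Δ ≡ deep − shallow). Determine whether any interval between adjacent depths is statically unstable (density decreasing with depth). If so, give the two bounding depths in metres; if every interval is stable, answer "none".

Evaluate Δρ/ρ₀ = −αΔT + βΔS across each adjacent pair:
  49–83 m: −αΔT+βΔS = −(1.7 × 10⁻⁴)(+0.4)+(8.1 × 10⁻⁴)(+0.81) = 5.9 × 10⁻⁴ → stable
  83–215 m: −αΔT+βΔS = −(1.7 × 10⁻⁴)(-4.0)+(8.1 × 10⁻⁴)(-0.25) = 4.8 × 10⁻⁴ → stable
Every interval has Δρ > 0: the column is stably stratified throughout.

none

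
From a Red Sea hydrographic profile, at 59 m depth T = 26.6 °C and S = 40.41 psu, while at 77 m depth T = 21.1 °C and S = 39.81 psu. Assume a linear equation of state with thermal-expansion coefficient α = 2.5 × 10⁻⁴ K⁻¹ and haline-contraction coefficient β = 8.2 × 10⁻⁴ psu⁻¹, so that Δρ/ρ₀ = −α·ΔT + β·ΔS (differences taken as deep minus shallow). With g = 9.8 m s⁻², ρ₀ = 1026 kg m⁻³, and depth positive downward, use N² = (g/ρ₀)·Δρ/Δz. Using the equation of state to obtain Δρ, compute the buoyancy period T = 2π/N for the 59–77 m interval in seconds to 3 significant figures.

287 s

ΔT = -5.5 K, ΔS = -0.60 psu (deep − shallow).
Δρ/ρ₀ = −αΔT + βΔS = 1.375 × 10⁻³ − 4.92 × 10⁻⁴ = 8.83 × 10⁻⁴, so Δρ ≈ 0.9060 kg m⁻³.
N² = (g/ρ₀)·Δρ/Δz = g·(Δρ/ρ₀)/Δz = 9.8 × 8.83 × 10⁻⁴ / 18 = 4.8074 × 10⁻⁴ s⁻².
N = √(4.8074 × 10⁻⁴) = 0.021926 rad s⁻¹ → T = 2π/N = 286.56 s ≈ 287 s.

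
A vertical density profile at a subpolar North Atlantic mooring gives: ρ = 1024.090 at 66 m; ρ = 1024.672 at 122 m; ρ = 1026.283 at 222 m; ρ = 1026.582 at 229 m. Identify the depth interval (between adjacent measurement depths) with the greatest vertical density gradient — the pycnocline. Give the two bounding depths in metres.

222–229 m

Compute the density gradient over each adjacent pair:
  66–122 m: Δρ/Δz = 0.582/56 = 0.010 kg m⁻⁴
  122–222 m: Δρ/Δz = 1.611/100 = 0.016 kg m⁻⁴
  222–229 m: Δρ/Δz = 0.299/7 = 0.043 kg m⁻⁴
The largest gradient is in the 222–229 m interval — the pycnocline.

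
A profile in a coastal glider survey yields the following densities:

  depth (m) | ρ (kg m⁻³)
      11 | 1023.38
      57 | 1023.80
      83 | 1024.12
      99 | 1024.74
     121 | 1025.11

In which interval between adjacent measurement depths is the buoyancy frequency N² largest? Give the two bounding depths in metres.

83–99 m

Compute the density gradient over each adjacent pair:
  11–57 m: Δρ/Δz = 0.42/46 = 9.1 × 10⁻³ kg m⁻⁴
  57–83 m: Δρ/Δz = 0.32/26 = 0.012 kg m⁻⁴
  83–99 m: Δρ/Δz = 0.62/16 = 0.039 kg m⁻⁴
  99–121 m: Δρ/Δz = 0.37/22 = 0.017 kg m⁻⁴
The largest gradient is in the 83–99 m interval — the pycnocline.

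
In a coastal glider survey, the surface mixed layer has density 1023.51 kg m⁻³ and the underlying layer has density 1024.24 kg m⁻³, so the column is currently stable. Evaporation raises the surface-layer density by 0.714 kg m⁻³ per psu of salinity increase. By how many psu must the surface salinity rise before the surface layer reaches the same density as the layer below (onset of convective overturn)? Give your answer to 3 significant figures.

Density deficit of the surface layer: 1024.24 − 1023.51 = 0.73 kg m⁻³.
Required change = 0.73 / 0.714 = 1.02 psu.

1.02 psu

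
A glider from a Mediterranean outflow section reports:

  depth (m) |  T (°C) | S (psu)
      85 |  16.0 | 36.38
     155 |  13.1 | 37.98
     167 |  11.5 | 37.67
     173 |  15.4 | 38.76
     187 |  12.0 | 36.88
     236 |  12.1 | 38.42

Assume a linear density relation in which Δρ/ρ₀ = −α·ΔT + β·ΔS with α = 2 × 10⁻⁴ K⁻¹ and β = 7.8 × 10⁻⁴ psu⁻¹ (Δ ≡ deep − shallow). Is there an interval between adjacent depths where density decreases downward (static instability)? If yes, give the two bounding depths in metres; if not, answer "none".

173–187 m

Evaluate Δρ/ρ₀ = −αΔT + βΔS across each adjacent pair:
  85–155 m: −αΔT+βΔS = −(2 × 10⁻⁴)(-2.9)+(7.8 × 10⁻⁴)(+1.60) = 1.8 × 10⁻³ → stable
  155–167 m: −αΔT+βΔS = −(2 × 10⁻⁴)(-1.6)+(7.8 × 10⁻⁴)(-0.31) = 7.8 × 10⁻⁵ → stable
  167–173 m: −αΔT+βΔS = −(2 × 10⁻⁴)(+3.9)+(7.8 × 10⁻⁴)(+1.09) = 7.0 × 10⁻⁵ → stable
  173–187 m: −αΔT+βΔS = −(2 × 10⁻⁴)(-3.4)+(7.8 × 10⁻⁴)(-1.88) = -7.9 × 10⁻⁴ → UNSTABLE
  187–236 m: −αΔT+βΔS = −(2 × 10⁻⁴)(+0.1)+(7.8 × 10⁻⁴)(+1.54) = 1.2 × 10⁻³ → stable
The 173–187 m interval has Δρ < 0: lighter water underlies denser water.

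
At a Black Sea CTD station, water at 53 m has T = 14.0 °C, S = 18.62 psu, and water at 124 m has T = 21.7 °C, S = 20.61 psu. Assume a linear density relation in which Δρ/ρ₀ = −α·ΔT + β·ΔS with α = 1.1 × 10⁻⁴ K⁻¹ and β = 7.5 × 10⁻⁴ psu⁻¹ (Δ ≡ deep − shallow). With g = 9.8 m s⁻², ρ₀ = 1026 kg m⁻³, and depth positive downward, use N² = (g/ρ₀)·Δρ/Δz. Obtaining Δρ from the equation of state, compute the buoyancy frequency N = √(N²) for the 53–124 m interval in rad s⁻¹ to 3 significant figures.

ΔT = +7.7 K, ΔS = +1.99 psu (deep − shallow).
Δρ/ρ₀ = −αΔT + βΔS = -8.47 × 10⁻⁴ + 1.4925 × 10⁻³ = 6.455 × 10⁻⁴, so Δρ ≈ 0.6623 kg m⁻³.
N² = (g/ρ₀)·Δρ/Δz = g·(Δρ/ρ₀)/Δz = 9.8 × 6.455 × 10⁻⁴ / 71 = 8.9097 × 10⁻⁵ s⁻².
N = √(8.9097 × 10⁻⁵) = 9.4391 × 10⁻³ rad s⁻¹ ≈ 9.44 × 10⁻³ rad s⁻¹.

9.44 × 10⁻³ rad s⁻¹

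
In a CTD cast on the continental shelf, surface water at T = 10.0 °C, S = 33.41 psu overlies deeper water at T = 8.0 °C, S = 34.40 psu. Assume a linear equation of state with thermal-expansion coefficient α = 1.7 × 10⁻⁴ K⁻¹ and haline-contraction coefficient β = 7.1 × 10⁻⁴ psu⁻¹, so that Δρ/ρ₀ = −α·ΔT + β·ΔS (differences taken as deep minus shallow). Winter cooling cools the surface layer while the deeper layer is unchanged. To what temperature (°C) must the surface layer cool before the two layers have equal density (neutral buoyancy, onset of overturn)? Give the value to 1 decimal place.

Neutral buoyancy requires Δρ = 0, i.e. −α(T_deep − T_surf′) + β(S_deep − S_surf) = 0.
T_surf′ = T_deep − (β/α)·ΔS = 8.0 − (7.1 × 10⁻⁴/1.7 × 10⁻⁴)·(+0.99) = 3.865 °C.
Cooling required: 10.0 − (3.865) = 6.135 °C.

3.9 °C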